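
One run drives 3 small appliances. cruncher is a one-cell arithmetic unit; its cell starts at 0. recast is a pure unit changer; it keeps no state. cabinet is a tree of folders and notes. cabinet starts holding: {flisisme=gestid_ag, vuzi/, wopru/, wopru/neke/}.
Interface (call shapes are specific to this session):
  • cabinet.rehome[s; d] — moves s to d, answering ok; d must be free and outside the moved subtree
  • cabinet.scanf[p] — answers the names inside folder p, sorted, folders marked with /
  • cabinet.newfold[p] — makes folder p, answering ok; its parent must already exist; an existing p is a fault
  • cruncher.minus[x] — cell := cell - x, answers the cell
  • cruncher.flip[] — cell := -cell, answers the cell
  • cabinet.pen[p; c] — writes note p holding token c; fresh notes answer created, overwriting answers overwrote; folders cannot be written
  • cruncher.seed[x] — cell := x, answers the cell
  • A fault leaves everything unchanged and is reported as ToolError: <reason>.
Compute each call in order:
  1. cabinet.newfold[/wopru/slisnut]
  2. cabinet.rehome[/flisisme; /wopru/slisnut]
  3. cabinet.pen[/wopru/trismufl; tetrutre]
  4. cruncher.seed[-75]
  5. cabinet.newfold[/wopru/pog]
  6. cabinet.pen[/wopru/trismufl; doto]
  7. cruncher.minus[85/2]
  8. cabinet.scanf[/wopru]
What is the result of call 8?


% cabinet.newfold /wopru/slisnut
  ok
% cabinet.rehome /flisisme /wopru/slisnut
  ToolError: exists
% cabinet.pen /wopru/trismufl tetrutre
  created
% cruncher.seed -75
  -75
% cabinet.newfold /wopru/pog
  ok
% cabinet.pen /wopru/trismufl doto
  overwrote
% cruncher.minus 85/2
  -235/2
% cabinet.scanf /wopru
  [neke/, pog/, slisnut/, trismufl]

Answer: [neke/, pog/, slisnut/, trismufl]


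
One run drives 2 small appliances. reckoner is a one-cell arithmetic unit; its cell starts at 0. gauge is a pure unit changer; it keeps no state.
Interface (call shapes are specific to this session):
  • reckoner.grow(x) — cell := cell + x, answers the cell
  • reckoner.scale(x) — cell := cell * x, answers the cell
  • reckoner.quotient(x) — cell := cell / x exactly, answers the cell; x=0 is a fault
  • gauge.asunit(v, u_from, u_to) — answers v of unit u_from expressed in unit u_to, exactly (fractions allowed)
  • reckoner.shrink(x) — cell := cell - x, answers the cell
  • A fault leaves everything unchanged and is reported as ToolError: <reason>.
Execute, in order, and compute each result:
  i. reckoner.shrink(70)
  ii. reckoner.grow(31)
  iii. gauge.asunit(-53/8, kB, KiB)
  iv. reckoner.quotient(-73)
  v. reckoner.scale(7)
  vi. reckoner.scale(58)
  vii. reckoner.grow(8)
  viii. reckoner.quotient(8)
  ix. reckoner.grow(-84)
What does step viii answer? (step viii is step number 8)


Do: shrink[x='70']
See: -70
Do: grow[x='31']
See: -39
Do: asunit[v='-53/8'; u_from='kB'; u_to='KiB']
See: -6625/1024
Do: quotient[x='-73']
See: 39/73
Do: scale[x='7']
See: 273/73
Do: scale[x='58']
See: 15834/73
Do: grow[x='8']
See: 16418/73
Do: quotient[x='8']
See: 8209/292
Do: grow[x='-84']
See: -16319/292

Answer: 8209/292


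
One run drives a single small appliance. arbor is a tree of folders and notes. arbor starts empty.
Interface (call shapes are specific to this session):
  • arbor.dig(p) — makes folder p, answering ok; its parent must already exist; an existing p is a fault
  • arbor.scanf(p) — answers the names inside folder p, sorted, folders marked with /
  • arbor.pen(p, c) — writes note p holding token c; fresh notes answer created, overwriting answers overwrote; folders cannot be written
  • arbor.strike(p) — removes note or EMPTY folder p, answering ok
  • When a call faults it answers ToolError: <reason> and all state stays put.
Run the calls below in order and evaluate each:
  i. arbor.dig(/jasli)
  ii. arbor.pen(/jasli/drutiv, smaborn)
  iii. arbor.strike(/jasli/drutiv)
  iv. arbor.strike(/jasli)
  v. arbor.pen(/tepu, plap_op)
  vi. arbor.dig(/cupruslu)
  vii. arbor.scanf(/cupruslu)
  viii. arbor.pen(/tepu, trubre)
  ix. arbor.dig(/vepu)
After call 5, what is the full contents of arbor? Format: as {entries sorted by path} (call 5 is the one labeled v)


Now I run arbor.dig with p: /jasli, giving ok.
I use arbor.pen with p: /jasli/drutiv, c: smaborn, and observe created.
I run arbor.strike with p: /jasli/drutiv, which returns ok.
I run arbor.strike with p: /jasli, → ok.
I use arbor.pen with p: /tepu, c: plap_op, yielding created.
I try arbor.dig with p: /cupruslu, — result: ok.
Next I call arbor.scanf with p: /cupruslu, yielding [].
Calling arbor.pen with p: /tepu, c: trubre, — result: overwrote.
I invoke arbor.dig with p: /vepu, and see ok.

Answer: {tepu=plap_op}


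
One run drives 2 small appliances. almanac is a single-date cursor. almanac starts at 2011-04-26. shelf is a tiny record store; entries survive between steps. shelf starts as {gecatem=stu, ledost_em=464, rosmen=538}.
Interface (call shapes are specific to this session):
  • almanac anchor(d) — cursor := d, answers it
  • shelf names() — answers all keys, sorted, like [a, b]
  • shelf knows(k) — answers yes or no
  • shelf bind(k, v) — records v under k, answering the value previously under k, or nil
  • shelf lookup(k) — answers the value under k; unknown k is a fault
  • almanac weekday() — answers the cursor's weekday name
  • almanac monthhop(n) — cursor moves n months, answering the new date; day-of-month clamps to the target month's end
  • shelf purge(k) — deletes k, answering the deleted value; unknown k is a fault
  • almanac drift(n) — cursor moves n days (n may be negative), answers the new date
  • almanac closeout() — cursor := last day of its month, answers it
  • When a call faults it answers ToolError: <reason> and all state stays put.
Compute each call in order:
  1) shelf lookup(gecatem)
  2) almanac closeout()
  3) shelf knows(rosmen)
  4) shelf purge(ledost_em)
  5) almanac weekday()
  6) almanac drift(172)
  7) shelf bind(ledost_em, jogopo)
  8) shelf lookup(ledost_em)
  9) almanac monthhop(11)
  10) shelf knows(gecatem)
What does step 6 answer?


% 1. shelf lookup(k: gecatem) -> stu
% 2. almanac closeout() -> 2011-04-30
% 3. shelf knows(k: rosmen) -> yes
% 4. shelf purge(k: ledost_em) -> 464
% 5. almanac weekday() -> Saturday
% 6. almanac drift(n: 172) -> 2011-10-19
% 7. shelf bind(k: ledost_em, v: jogopo) -> nil
% 8. shelf lookup(k: ledost_em) -> jogopo
% 9. almanac monthhop(n: 11) -> 2012-09-19
% 10. shelf knows(k: gecatem) -> yes

Answer: 2011-10-19


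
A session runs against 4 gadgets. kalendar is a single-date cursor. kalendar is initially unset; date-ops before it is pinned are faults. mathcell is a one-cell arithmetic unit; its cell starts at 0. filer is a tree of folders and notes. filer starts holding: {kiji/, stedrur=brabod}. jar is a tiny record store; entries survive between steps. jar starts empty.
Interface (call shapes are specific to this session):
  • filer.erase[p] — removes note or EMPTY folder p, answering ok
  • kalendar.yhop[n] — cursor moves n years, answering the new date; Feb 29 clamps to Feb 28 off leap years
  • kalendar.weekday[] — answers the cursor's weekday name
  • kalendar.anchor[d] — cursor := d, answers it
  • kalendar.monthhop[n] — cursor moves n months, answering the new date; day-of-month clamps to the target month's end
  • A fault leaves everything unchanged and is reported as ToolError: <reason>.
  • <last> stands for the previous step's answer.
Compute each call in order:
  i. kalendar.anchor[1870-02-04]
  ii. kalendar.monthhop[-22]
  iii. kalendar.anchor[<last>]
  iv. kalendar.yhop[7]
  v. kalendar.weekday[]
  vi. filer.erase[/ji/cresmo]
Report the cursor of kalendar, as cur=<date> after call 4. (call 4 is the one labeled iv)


Do: kalendar.anchor[d: 1870-02-04]
See: 1870-02-04
Do: kalendar.monthhop[n: -22]
See: 1868-04-04
Do: kalendar.anchor[d: <last>]
See: 1868-04-04
Do: kalendar.yhop[n: 7]
See: 1875-04-04
Do: kalendar.weekday[]
See: Sunday
Do: filer.erase[p: /ji/cresmo]
See: ToolError: not found

Answer: cur=1875-04-04


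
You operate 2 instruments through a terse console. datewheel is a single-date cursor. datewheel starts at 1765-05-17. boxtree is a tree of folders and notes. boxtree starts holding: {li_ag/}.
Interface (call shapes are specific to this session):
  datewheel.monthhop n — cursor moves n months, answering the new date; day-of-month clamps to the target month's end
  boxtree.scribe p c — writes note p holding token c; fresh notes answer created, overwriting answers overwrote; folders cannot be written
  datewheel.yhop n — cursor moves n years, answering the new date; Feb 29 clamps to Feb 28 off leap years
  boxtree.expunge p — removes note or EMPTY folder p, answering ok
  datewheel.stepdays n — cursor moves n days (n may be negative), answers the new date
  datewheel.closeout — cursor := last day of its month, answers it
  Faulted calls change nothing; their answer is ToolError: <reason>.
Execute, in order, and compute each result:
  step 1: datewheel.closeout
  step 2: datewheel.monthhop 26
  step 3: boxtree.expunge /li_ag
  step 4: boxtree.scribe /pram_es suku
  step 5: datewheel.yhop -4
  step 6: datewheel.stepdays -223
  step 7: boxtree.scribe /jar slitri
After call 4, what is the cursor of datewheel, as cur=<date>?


Do: closeout[]
See: 1765-05-31
Do: monthhop[n=26]
See: 1767-07-31
Do: expunge[p=/li_ag]
See: ok
Do: scribe[p=/pram_es; c=suku]
See: created
Do: yhop[n=-4]
See: 1763-07-31
Do: stepdays[n=-223]
See: 1762-12-20
Do: scribe[p=/jar; c=slitri]
See: created

Answer: cur=1767-07-31


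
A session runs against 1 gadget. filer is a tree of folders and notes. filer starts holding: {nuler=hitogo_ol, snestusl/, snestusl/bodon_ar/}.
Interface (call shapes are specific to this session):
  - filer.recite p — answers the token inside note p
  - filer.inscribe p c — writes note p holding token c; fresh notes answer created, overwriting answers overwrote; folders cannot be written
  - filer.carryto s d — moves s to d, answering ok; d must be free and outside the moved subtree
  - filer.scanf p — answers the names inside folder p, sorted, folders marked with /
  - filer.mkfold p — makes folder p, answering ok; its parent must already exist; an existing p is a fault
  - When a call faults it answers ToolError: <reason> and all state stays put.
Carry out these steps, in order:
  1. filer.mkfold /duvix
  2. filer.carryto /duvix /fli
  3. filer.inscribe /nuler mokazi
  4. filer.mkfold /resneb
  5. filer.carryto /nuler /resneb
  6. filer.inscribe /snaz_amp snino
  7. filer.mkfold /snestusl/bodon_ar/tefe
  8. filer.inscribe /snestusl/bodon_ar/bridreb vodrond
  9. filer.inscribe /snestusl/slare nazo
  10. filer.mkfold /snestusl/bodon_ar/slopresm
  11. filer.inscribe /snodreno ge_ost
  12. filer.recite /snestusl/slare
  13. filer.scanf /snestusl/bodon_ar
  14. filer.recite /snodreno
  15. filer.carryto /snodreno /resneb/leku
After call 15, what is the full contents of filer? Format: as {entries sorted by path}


Answer: {fli/, nuler=mokazi, resneb/, resneb/leku=ge_ost, snaz_amp=snino, snestusl/, snestusl/bodon_ar/, snestusl/bodon_ar/bridreb=vodrond, snestusl/bodon_ar/slopresm/, snestusl/bodon_ar/tefe/, snestusl/slare=nazo}

Derivation:
CALL mkfold[/duvix]
RET  ok
CALL carryto[/duvix; /fli]
RET  ok
CALL inscribe[/nuler; mokazi]
RET  overwrote
CALL mkfold[/resneb]
RET  ok
CALL carryto[/nuler; /resneb]
RET  ToolError: exists
CALL inscribe[/snaz_amp; snino]
RET  created
CALL mkfold[/snestusl/bodon_ar/tefe]
RET  ok
CALL inscribe[/snestusl/bodon_ar/bridreb; vodrond]
RET  created
CALL inscribe[/snestusl/slare; nazo]
RET  created
CALL mkfold[/snestusl/bodon_ar/slopresm]
RET  ok
CALL inscribe[/snodreno; ge_ost]
RET  created
CALL recite[/snestusl/slare]
RET  nazo
CALL scanf[/snestusl/bodon_ar]
RET  [bridreb, slopresm/, tefe/]
CALL recite[/snodreno]
RET  ge_ost
CALL carryto[/snodreno; /resneb/leku]
RET  ok


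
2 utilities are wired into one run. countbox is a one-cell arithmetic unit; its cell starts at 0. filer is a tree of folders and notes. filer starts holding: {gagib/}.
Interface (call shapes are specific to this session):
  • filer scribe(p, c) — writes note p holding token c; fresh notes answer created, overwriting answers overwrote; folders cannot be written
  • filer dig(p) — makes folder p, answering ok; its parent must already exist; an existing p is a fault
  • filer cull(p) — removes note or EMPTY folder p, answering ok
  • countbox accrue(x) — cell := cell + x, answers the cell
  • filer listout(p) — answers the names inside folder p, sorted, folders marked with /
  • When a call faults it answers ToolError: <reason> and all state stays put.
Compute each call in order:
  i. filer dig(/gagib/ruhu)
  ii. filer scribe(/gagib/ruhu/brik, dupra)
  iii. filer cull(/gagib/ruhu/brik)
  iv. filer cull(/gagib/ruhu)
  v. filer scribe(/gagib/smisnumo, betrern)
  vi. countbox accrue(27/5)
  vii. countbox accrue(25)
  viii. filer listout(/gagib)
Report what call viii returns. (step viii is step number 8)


;; 1. filer dig(p→/gagib/ruhu) -> ok
;; 2. filer scribe(p→/gagib/ruhu/brik, c→dupra) -> created
;; 3. filer cull(p→/gagib/ruhu/brik) -> ok
;; 4. filer cull(p→/gagib/ruhu) -> ok
;; 5. filer scribe(p→/gagib/smisnumo, c→betrern) -> created
;; 6. countbox accrue(x→27/5) -> 27/5
;; 7. countbox accrue(x→25) -> 152/5
;; 8. filer listout(p→/gagib) -> [smisnumo]

Answer: [smisnumo]


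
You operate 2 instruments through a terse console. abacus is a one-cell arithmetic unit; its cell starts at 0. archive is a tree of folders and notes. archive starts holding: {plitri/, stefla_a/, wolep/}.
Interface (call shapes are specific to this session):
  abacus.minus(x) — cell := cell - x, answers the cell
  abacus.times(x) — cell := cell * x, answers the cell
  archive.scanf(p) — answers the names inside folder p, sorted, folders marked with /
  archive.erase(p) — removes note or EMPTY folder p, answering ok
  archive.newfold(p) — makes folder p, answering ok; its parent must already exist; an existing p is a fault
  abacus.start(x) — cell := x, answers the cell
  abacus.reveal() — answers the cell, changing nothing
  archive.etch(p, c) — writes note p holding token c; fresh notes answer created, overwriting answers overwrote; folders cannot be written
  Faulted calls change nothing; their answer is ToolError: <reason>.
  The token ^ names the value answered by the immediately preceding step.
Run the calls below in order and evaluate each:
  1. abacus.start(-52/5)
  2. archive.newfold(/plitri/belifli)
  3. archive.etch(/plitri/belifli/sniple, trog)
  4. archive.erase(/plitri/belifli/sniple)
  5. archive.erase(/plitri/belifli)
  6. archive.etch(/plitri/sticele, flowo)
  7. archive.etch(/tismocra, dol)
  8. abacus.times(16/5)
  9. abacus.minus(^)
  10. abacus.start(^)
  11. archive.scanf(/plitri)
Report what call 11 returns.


Answer: [sticele]

Derivation:
[in] abacus.start -52/5
:: -52/5
[in] archive.newfold /plitri/belifli
:: ok
[in] archive.etch /plitri/belifli/sniple trog
:: created
[in] archive.erase /plitri/belifli/sniple
:: ok
[in] archive.erase /plitri/belifli
:: ok
[in] archive.etch /plitri/sticele flowo
:: created
[in] archive.etch /tismocra dol
:: created
[in] abacus.times 16/5
:: -832/25
[in] abacus.minus ^
:: 0
[in] abacus.start ^
:: 0
[in] archive.scanf /plitri
:: [sticele]


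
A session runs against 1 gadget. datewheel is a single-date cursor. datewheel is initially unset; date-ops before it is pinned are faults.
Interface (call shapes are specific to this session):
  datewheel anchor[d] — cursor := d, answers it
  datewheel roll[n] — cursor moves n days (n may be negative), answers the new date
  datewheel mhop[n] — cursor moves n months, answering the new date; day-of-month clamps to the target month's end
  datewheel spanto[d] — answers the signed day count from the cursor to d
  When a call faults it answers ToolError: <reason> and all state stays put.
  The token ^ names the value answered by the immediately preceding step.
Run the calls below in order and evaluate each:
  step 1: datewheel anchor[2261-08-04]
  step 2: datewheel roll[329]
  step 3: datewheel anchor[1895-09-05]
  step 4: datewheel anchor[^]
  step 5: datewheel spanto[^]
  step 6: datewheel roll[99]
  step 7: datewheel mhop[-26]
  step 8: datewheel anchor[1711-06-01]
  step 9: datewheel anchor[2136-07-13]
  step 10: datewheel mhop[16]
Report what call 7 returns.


==> datewheel anchor(d→2261-08-04)
<== 2261-08-04
==> datewheel roll(n→329)
<== 2262-06-29
==> datewheel anchor(d→1895-09-05)
<== 1895-09-05
==> datewheel anchor(d→^)
<== 1895-09-05
==> datewheel spanto(d→^)
<== 0
==> datewheel roll(n→99)
<== 1895-12-13
==> datewheel mhop(n→-26)
<== 1893-10-13
==> datewheel anchor(d→1711-06-01)
<== 1711-06-01
==> datewheel anchor(d→2136-07-13)
<== 2136-07-13
==> datewheel mhop(n→16)
<== 2137-11-13

Answer: 1893-10-13


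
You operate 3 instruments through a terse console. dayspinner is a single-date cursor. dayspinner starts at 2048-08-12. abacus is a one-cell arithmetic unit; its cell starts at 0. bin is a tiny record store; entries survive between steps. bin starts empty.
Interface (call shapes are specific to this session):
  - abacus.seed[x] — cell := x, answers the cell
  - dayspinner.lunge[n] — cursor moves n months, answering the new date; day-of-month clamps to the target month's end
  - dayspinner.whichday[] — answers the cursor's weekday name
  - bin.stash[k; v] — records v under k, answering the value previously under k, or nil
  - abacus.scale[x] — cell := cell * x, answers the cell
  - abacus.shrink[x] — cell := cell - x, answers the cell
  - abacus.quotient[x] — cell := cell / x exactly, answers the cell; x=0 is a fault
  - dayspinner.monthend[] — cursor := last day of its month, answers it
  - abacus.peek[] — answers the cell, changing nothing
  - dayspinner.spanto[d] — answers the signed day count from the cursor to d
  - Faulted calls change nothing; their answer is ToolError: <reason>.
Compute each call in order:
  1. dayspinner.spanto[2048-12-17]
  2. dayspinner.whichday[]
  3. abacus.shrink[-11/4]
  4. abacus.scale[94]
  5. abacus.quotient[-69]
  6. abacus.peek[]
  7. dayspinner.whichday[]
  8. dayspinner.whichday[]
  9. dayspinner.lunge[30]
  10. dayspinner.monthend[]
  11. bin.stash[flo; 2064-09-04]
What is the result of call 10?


Answer: 2051-02-28

Derivation:
Step: dayspinner.spanto[d='2048-12-17']
Result: 127
Step: dayspinner.whichday[]
Result: Wednesday
Step: abacus.shrink[x='-11/4']
Result: 11/4
Step: abacus.scale[x='94']
Result: 517/2
Step: abacus.quotient[x='-69']
Result: -517/138
Step: abacus.peek[]
Result: -517/138
Step: dayspinner.whichday[]
Result: Wednesday
Step: dayspinner.whichday[]
Result: Wednesday
Step: dayspinner.lunge[n='30']
Result: 2051-02-12
Step: dayspinner.monthend[]
Result: 2051-02-28
Step: bin.stash[k='flo'; v='2064-09-04']
Result: nil


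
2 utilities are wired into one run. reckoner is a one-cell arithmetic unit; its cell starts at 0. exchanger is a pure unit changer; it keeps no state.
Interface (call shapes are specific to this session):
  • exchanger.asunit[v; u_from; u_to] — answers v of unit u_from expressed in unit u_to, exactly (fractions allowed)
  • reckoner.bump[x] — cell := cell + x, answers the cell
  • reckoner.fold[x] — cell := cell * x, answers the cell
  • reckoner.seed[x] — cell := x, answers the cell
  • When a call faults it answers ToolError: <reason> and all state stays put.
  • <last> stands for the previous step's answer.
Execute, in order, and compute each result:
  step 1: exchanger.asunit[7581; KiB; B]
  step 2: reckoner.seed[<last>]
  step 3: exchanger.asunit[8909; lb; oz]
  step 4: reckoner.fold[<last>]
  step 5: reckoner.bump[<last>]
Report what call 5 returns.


Then exchanger.asunit using v→7581, u_from→KiB, u_to→B, and observe 7762944.
I invoke reckoner.seed using x→<last>, yielding 7762944.
Invoking exchanger.asunit using v→8909, u_from→lb, u_to→oz, giving 142544.
Using reckoner.fold using x→<last>, → 1106561089536.
I try reckoner.bump using x→<last>, and get 2213122179072.

Answer: 2213122179072


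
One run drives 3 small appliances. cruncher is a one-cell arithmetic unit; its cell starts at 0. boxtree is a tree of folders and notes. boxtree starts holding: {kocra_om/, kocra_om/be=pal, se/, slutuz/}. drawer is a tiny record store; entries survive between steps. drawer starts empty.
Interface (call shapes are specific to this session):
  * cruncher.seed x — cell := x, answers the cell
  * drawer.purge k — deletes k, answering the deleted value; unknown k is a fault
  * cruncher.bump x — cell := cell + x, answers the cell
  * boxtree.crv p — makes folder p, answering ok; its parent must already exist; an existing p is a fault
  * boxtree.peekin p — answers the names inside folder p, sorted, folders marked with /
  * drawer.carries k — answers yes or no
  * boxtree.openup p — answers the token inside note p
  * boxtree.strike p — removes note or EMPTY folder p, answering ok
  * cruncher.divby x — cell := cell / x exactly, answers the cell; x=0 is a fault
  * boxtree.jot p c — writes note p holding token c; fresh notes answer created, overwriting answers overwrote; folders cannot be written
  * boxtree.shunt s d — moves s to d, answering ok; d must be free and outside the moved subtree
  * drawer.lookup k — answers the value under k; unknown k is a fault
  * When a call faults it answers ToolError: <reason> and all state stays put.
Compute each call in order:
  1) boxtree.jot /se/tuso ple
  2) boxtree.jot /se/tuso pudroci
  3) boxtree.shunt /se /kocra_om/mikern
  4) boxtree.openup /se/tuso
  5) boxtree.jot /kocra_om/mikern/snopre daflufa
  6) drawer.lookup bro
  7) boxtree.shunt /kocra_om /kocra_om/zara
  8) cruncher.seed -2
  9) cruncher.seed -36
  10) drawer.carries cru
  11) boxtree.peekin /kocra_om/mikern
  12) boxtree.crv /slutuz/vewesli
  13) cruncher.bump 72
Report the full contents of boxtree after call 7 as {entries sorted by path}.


>> boxtree.jot(p: /se/tuso, c: ple)
<< created
>> boxtree.jot(p: /se/tuso, c: pudroci)
<< overwrote
>> boxtree.shunt(s: /se, d: /kocra_om/mikern)
<< ok
>> boxtree.openup(p: /se/tuso)
<< ToolError: not found
>> boxtree.jot(p: /kocra_om/mikern/snopre, c: daflufa)
<< created
>> drawer.lookup(k: bro)
<< ToolError: no such key bro
>> boxtree.shunt(s: /kocra_om, d: /kocra_om/zara)
<< ToolError: into itself
>> cruncher.seed(x: -2)
<< -2
>> cruncher.seed(x: -36)
<< -36
>> drawer.carries(k: cru)
<< no
>> boxtree.peekin(p: /kocra_om/mikern)
<< [snopre, tuso]
>> boxtree.crv(p: /slutuz/vewesli)
<< ok
>> cruncher.bump(x: 72)
<< 36

Answer: {kocra_om/, kocra_om/be=pal, kocra_om/mikern/, kocra_om/mikern/snopre=daflufa, kocra_om/mikern/tuso=pudroci, slutuz/}


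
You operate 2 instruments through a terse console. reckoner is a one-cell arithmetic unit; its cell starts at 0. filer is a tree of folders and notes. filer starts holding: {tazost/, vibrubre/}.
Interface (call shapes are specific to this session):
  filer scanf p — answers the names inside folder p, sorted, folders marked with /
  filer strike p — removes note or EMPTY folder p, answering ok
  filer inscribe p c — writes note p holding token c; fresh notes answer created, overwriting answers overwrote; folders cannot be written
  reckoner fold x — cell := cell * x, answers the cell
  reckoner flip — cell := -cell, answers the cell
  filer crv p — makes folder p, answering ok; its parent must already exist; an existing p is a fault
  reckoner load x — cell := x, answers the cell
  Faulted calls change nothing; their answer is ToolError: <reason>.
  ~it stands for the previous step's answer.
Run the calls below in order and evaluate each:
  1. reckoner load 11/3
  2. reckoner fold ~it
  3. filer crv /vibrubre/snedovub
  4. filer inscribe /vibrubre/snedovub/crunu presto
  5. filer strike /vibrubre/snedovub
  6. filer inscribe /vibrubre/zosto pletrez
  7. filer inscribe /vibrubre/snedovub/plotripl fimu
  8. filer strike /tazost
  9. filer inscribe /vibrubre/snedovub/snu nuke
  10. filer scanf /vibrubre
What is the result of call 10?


-> reckoner load(x→11/3)
<- 11/3
-> reckoner fold(x→~it)
<- 121/9
-> filer crv(p→/vibrubre/snedovub)
<- ok
-> filer inscribe(p→/vibrubre/snedovub/crunu, c→presto)
<- created
-> filer strike(p→/vibrubre/snedovub)
<- ToolError: not empty
-> filer inscribe(p→/vibrubre/zosto, c→pletrez)
<- created
-> filer inscribe(p→/vibrubre/snedovub/plotripl, c→fimu)
<- created
-> filer strike(p→/tazost)
<- ok
-> filer inscribe(p→/vibrubre/snedovub/snu, c→nuke)
<- created
-> filer scanf(p→/vibrubre)
<- [snedovub/, zosto]

Answer: [snedovub/, zosto]


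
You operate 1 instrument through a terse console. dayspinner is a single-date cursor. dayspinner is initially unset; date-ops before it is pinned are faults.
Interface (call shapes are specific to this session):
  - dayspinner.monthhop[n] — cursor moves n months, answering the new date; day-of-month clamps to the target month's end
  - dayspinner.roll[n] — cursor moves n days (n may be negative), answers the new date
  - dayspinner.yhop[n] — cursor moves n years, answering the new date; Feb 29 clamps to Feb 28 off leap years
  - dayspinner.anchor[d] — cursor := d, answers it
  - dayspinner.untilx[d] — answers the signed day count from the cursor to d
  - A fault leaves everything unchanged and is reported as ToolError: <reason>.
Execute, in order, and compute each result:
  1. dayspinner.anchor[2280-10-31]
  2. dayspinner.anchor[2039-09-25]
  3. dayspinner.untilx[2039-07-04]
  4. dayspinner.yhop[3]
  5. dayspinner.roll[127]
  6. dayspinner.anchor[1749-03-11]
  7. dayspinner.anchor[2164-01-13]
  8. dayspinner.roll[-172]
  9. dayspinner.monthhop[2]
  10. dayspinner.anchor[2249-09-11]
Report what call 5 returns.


Answer: 2043-01-30

Derivation:
Using dayspinner.anchor with d→2280-10-31: 2280-10-31.
Using dayspinner.anchor with d→2039-09-25, and get 2039-09-25.
Invoking dayspinner.untilx with d→2039-07-04, — result: -83.
Using dayspinner.yhop with n→3, and get 2042-09-25.
Using dayspinner.roll with n→127, → 2043-01-30.
Calling dayspinner.anchor with d→1749-03-11, yielding 1749-03-11.
I try dayspinner.anchor with d→2164-01-13, — result: 2164-01-13.
I use dayspinner.roll with n→-172, and observe 2163-07-25.
Calling dayspinner.monthhop with n→2, which returns 2163-09-25.
I run dayspinner.anchor with d→2249-09-11, → 2249-09-11.


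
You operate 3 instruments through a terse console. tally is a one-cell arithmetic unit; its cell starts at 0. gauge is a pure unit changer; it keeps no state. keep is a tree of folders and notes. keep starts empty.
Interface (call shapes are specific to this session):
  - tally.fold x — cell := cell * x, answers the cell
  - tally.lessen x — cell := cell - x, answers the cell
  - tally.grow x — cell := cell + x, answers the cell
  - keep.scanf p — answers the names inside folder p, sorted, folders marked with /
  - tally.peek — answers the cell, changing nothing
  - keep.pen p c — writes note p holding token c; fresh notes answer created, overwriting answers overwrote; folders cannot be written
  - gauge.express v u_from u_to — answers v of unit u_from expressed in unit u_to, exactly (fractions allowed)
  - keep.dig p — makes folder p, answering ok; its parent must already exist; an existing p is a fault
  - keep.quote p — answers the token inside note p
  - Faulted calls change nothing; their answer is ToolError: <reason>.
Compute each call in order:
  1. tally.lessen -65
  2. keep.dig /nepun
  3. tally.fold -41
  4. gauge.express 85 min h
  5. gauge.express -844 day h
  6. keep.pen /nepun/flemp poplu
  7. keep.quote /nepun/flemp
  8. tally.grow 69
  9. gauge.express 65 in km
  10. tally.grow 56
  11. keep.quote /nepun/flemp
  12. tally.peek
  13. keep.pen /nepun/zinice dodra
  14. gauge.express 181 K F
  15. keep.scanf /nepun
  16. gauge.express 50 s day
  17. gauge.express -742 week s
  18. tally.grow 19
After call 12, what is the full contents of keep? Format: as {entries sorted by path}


→ tally.lessen(x='-65')
← 65
→ keep.dig(p='/nepun')
← ok
→ tally.fold(x='-41')
← -2665
→ gauge.express(v='85', u_from='min', u_to='h')
← 17/12
→ gauge.express(v='-844', u_from='day', u_to='h')
← -20256
→ keep.pen(p='/nepun/flemp', c='poplu')
← created
→ keep.quote(p='/nepun/flemp')
← poplu
→ tally.grow(x='69')
← -2596
→ gauge.express(v='65', u_from='in', u_to='km')
← 1651/1000000
→ tally.grow(x='56')
← -2540
→ keep.quote(p='/nepun/flemp')
← poplu
→ tally.peek()
← -2540
→ keep.pen(p='/nepun/zinice', c='dodra')
← created
→ gauge.express(v='181', u_from='K', u_to='F')
← -13387/100
→ keep.scanf(p='/nepun')
← [flemp, zinice]
→ gauge.express(v='50', u_from='s', u_to='day')
← 1/1728
→ gauge.express(v='-742', u_from='week', u_to='s')
← -448761600
→ tally.grow(x='19')
← -2521

Answer: {nepun/, nepun/flemp=poplu}


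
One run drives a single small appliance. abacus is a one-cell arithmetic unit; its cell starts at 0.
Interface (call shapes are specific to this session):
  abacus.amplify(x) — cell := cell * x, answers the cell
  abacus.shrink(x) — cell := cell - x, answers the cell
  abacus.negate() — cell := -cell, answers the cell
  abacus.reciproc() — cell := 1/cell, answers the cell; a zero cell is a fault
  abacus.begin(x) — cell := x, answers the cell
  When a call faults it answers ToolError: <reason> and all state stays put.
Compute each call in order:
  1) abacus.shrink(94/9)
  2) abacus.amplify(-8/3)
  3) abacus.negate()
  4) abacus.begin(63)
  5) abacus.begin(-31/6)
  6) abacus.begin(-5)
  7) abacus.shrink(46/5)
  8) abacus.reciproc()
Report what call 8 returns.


% abacus.shrink x→94/9
  -94/9
% abacus.amplify x→-8/3
  752/27
% abacus.negate
  -752/27
% abacus.begin x→63
  63
% abacus.begin x→-31/6
  -31/6
% abacus.begin x→-5
  -5
% abacus.shrink x→46/5
  -71/5
% abacus.reciproc
  -5/71

Answer: -5/71


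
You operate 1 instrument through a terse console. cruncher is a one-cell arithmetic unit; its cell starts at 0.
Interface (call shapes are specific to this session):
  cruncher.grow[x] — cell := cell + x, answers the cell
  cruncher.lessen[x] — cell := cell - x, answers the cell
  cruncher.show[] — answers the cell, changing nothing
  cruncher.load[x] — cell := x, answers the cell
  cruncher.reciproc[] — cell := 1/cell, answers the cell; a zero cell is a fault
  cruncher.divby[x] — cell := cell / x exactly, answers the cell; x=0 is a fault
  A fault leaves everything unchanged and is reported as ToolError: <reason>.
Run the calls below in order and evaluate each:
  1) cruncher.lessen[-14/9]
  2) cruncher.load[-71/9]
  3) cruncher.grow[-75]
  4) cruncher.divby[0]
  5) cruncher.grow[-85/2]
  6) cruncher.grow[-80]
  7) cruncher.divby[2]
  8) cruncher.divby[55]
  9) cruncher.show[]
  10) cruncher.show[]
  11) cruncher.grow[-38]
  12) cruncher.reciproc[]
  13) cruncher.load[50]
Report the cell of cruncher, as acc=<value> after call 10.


;; lessen(x=-14/9) : 14/9
;; load(x=-71/9) : -71/9
;; grow(x=-75) : -746/9
;; divby(x=0) : ToolError: division by zero
;; grow(x=-85/2) : -2257/18
;; grow(x=-80) : -3697/18
;; divby(x=2) : -3697/36
;; divby(x=55) : -3697/1980
;; show() : -3697/1980
;; show() : -3697/1980
;; grow(x=-38) : -78937/1980
;; reciproc() : -1980/78937
;; load(x=50) : 50

Answer: acc=-3697/1980


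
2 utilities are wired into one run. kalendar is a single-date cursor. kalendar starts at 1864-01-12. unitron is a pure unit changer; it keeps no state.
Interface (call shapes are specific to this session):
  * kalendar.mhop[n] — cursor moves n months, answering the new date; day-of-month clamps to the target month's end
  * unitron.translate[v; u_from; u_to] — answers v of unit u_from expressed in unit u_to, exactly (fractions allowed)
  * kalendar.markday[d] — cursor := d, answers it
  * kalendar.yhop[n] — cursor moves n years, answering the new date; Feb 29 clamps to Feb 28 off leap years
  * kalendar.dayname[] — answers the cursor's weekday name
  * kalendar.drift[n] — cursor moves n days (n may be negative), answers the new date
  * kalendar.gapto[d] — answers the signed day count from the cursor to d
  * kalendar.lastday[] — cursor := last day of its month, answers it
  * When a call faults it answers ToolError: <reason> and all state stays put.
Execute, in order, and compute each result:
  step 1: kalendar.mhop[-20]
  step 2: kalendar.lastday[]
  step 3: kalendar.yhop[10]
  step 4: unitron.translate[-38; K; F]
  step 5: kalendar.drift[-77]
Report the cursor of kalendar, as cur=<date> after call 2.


// kalendar.mhop(n→-20) -> 1862-05-12
// kalendar.lastday() -> 1862-05-31
// kalendar.yhop(n→10) -> 1872-05-31
// unitron.translate(v→-38, u_from→K, u_to→F) -> -52807/100
// kalendar.drift(n→-77) -> 1872-03-15

Answer: cur=1862-05-31


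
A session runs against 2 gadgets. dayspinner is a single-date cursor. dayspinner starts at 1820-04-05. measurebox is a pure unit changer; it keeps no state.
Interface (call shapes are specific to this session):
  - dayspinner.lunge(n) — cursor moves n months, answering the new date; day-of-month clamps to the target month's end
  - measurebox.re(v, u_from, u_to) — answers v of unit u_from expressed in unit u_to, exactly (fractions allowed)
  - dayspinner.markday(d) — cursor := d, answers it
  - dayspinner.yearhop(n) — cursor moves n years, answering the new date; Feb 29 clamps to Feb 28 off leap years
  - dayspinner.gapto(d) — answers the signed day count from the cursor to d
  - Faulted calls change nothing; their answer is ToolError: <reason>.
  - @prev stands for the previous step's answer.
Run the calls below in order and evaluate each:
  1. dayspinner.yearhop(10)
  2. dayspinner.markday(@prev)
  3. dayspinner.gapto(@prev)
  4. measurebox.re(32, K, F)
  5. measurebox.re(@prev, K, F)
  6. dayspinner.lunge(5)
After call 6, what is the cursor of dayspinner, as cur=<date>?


Answer: cur=1830-09-05

Derivation:
·→ dayspinner.yearhop(10)
·← 1830-04-05
·→ dayspinner.markday(@prev)
·← 1830-04-05
·→ dayspinner.gapto(@prev)
·← 0
·→ measurebox.re(32, K, F)
·← -40207/100
·→ measurebox.re(@prev, K, F)
·← -295849/250
·→ dayspinner.lunge(5)
·← 1830-09-05


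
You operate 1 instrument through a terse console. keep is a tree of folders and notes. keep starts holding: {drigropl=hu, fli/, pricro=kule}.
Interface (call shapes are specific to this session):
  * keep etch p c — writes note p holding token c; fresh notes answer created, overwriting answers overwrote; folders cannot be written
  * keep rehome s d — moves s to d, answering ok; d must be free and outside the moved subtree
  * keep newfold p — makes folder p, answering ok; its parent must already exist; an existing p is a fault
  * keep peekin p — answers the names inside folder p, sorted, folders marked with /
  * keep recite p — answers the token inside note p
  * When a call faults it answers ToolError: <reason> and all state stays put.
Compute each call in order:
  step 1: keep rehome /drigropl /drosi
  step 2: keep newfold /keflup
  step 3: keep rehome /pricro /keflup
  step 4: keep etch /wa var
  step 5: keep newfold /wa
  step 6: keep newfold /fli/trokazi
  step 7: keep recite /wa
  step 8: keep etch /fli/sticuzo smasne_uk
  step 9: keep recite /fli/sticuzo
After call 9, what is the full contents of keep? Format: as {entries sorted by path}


CALL keep rehome[s='/drigropl'; d='/drosi']
RET  ok
CALL keep newfold[p='/keflup']
RET  ok
CALL keep rehome[s='/pricro'; d='/keflup']
RET  ToolError: exists
CALL keep etch[p='/wa'; c='var']
RET  created
CALL keep newfold[p='/wa']
RET  ToolError: exists
CALL keep newfold[p='/fli/trokazi']
RET  ok
CALL keep recite[p='/wa']
RET  var
CALL keep etch[p='/fli/sticuzo'; c='smasne_uk']
RET  created
CALL keep recite[p='/fli/sticuzo']
RET  smasne_uk

Answer: {drosi=hu, fli/, fli/sticuzo=smasne_uk, fli/trokazi/, keflup/, pricro=kule, wa=var}


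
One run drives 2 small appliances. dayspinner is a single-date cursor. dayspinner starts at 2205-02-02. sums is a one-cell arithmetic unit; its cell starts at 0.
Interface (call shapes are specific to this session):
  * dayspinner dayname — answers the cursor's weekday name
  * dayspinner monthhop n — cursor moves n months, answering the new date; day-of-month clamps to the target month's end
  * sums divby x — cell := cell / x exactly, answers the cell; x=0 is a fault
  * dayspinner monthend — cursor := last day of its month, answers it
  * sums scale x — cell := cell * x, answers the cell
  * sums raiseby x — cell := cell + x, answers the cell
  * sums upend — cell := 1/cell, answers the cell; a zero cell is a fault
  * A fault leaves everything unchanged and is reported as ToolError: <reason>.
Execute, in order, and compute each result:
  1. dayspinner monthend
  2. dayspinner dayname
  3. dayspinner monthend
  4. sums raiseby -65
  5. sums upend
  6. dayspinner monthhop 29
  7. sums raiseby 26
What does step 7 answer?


Answer: 1689/65

Derivation:
Next I call dayspinner monthend, yielding 2205-02-28.
Using dayspinner dayname(), yielding Thursday.
Calling dayspinner monthend(), and observe 2205-02-28.
I try sums raiseby with x: -65, and see -65.
I try sums upend, and observe -1/65.
Using dayspinner monthhop with n: 29: 2207-07-28.
I try sums raiseby with x: 26, yielding 1689/65.


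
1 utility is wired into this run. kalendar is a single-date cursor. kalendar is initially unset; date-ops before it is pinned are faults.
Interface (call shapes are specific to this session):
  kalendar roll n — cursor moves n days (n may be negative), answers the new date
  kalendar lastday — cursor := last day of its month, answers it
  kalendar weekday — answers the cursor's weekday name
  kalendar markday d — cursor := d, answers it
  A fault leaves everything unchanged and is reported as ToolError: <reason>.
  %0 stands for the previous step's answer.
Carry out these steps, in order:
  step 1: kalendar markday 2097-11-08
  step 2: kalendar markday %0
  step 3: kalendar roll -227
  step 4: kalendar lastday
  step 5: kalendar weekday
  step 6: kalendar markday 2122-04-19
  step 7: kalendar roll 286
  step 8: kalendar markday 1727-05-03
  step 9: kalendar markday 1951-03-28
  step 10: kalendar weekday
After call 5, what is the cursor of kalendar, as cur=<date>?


-- kalendar markday(2097-11-08) : 2097-11-08
-- kalendar markday(%0) : 2097-11-08
-- kalendar roll(-227) : 2097-03-26
-- kalendar lastday() : 2097-03-31
-- kalendar weekday() : Sunday
-- kalendar markday(2122-04-19) : 2122-04-19
-- kalendar roll(286) : 2123-01-30
-- kalendar markday(1727-05-03) : 1727-05-03
-- kalendar markday(1951-03-28) : 1951-03-28
-- kalendar weekday() : Wednesday

Answer: cur=2097-03-31


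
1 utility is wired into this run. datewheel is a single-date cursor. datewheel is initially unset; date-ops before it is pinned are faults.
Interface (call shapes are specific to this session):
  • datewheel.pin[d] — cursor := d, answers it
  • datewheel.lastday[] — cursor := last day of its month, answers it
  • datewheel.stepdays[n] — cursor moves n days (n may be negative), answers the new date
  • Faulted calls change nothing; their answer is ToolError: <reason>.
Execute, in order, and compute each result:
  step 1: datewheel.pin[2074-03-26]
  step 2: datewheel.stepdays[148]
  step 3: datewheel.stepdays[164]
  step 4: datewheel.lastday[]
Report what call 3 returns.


Then pin using d→2074-03-26, and see 2074-03-26.
Now I run stepdays using n→148, which returns 2074-08-21.
I use stepdays using n→164: 2075-02-01.
Invoking lastday(), and observe 2075-02-28.

Answer: 2075-02-01


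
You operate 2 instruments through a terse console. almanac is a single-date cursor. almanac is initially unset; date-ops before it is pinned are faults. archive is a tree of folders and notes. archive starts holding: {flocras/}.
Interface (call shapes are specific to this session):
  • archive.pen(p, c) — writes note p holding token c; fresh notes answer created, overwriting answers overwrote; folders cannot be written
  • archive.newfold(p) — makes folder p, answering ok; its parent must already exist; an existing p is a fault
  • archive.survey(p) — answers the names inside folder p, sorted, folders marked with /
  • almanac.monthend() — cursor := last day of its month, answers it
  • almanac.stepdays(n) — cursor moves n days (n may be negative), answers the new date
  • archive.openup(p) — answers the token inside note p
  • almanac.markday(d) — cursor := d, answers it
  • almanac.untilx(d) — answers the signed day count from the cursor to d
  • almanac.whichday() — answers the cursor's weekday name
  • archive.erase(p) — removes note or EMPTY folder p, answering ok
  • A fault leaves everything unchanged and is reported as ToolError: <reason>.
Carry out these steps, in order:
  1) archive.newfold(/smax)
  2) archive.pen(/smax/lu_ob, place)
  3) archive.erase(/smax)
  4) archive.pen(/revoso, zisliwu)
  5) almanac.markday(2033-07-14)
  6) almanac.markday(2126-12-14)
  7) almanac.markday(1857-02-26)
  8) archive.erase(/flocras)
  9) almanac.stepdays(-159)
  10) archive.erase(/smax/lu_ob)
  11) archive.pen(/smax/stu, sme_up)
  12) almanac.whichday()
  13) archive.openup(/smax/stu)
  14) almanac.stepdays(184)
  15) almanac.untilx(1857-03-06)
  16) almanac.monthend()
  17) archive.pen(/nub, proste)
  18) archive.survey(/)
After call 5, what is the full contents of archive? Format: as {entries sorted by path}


Now I run archive.newfold passing /smax, → ok.
I try archive.pen passing /smax/lu_ob, place, — result: created.
Now I run archive.erase passing /smax, — result: ToolError: not empty.
Invoking archive.pen passing /revoso, zisliwu, — result: created.
Invoking almanac.markday passing 2033-07-14, — result: 2033-07-14.
Then almanac.markday passing 2126-12-14, yielding 2126-12-14.
Calling almanac.markday passing 1857-02-26: 1857-02-26.
Using archive.erase passing /flocras, giving ok.
I try almanac.stepdays passing -159, and observe 1856-09-20.
Next I call archive.erase passing /smax/lu_ob, and get ok.
I use archive.pen passing /smax/stu, sme_up, — result: created.
Next I call almanac.whichday(), and see Saturday.
I use archive.openup passing /smax/stu, — result: sme_up.
Next I call almanac.stepdays passing 184, and observe 1857-03-23.
Using almanac.untilx passing 1857-03-06: -17.
I run almanac.monthend(), which returns 1857-03-31.
Using archive.pen passing /nub, proste, and see created.
I invoke archive.survey passing /, — result: [nub, revoso, smax/].

Answer: {flocras/, revoso=zisliwu, smax/, smax/lu_ob=place}
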